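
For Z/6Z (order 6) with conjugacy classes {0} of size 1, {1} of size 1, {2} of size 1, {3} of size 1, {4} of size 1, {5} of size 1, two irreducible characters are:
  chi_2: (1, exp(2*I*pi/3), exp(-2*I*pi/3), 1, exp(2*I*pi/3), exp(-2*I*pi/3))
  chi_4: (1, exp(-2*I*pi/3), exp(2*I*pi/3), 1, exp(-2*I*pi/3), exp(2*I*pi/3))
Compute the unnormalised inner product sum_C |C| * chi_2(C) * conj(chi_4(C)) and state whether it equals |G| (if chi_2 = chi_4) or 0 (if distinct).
Sum = 0; so <chi_2, chi_4> = 0 (distinct irreducibles are orthogonal).

Reasoning: Compute term by term over conjugacy classes (|C| * chi_2(C) * conj(chi_4(C))):
  1*(1)*conj(1) + 1*(exp(2*I*pi/3))*conj(exp(-2*I*pi/3)) + 1*(exp(-2*I*pi/3))*conj(exp(2*I*pi/3)) + 1*(1)*conj(1) + 1*(exp(2*I*pi/3))*conj(exp(-2*I*pi/3)) + 1*(exp(-2*I*pi/3))*conj(exp(2*I*pi/3))
  = (1) + (exp(-2*I*pi/3)) + (exp(2*I*pi/3)) + (1) + (exp(-2*I*pi/3)) + (exp(2*I*pi/3))
  = 0.
(Exp terms are combined using exp(i*s)*conj(exp(i*t)) = exp(i*(s-t)), and sums of them are collapsed using the identity that for every m > 1 the m distinct m-th roots of unity sum to 0, e.g. 1 + exp(2*I*pi/3) + exp(-2*I*pi/3) = 0.)
Dividing by |G| = 6 gives 0/6 = 0, matching the row-orthogonality relation <chi_2, chi_4> = [chi_2 = chi_4].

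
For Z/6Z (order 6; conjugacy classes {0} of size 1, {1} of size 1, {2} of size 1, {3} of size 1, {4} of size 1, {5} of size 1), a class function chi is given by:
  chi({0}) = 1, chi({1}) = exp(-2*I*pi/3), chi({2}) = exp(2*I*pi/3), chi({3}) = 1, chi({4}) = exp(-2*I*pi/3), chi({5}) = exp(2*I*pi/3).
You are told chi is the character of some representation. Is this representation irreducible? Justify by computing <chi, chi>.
Irreducible: <chi, chi> = 1.

Solution. <chi, chi> = (1/|G|) sum_C |C| * |chi(C)|^2 = (1/6)[1*|1|^2 + 1*|exp(-2*I*pi/3)|^2 + 1*|exp(2*I*pi/3)|^2 + 1*|1|^2 + 1*|exp(-2*I*pi/3)|^2 + 1*|exp(2*I*pi/3)|^2]
  = (1/6)[(1) + (1) + (1) + (1) + (1) + (1)] = 6/6 = 1.
(Exp terms are combined using exp(i*s)*conj(exp(i*t)) = exp(i*(s-t)), and sums of them are collapsed using the identity that for every m > 1 the m distinct m-th roots of unity sum to 0, e.g. 1 + exp(2*I*pi/3) + exp(-2*I*pi/3) = 0.)
A character is irreducible iff <chi, chi> = 1, so this representation is irreducible.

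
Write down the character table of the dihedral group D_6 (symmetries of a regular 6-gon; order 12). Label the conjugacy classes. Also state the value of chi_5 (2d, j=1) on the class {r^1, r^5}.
Conjugacy classes: {e} of size 1, {r^3} of size 1, {r^1, r^5} of size 2, {r^2, r^4} of size 2, {s, sr^2, ...} of size 3, {sr, sr^3, ...} of size 3.
Character table:
  irrep \ class              {e} (size 1)  {r^3} (size 1)  {r^1, r^5} (size 2)  {r^2, r^4} (size 2)  {s, sr^2, ...} (size 3)  {sr, sr^3, ...} (size 3)
  chi_1 (triv)               1             1               1                    1                    1                        1                       
  chi_2 (sign: r->1, s->-1)  1             1               1                    1                    -1                       -1                      
  chi_3 (r->-1, s->1)        1             -1              -1                   1                    1                        -1                      
  chi_4 (r->-1, s->-1)       1             -1              -1                   1                    -1                       1                       
  chi_5 (2d, j=1)            2             -2              1                    -1                   0                        0                       
  chi_6 (2d, j=2)            2             2               -1                   -1                   0                        0                       

Spot check: chi_5 (2d, j=1) on {r^1, r^5} = 1.

Why: D_6 has order 2*6 = 12 with 6 conjugacy classes, hence 6 irreducibles. Sum of squared dims 1 + 1 + 1 + 1 + 4 + 4 = 12 = |G|. Linear characters come from the abelianisation; the 2-dimensional irreps have character r^k -> 2*cos(2*pi*j*k/6), reflections -> 0.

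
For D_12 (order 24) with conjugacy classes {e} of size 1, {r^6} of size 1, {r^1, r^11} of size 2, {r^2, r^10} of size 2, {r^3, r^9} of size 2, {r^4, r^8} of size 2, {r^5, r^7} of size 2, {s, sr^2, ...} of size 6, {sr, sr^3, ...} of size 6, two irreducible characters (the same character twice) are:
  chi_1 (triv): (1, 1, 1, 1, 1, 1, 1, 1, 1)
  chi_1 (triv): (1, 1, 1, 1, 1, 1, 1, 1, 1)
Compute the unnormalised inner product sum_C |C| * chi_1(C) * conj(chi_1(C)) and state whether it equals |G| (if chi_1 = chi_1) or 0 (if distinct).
Sum = 24 = |G| = 24; so <chi_1, chi_1> = 1 (norm-1 confirms irreducibility).

Working: Compute term by term over conjugacy classes (|C| * chi_1(C) * conj(chi_1(C))):
  1*(1)*conj(1) + 1*(1)*conj(1) + 2*(1)*conj(1) + 2*(1)*conj(1) + 2*(1)*conj(1) + 2*(1)*conj(1) + 2*(1)*conj(1) + 6*(1)*conj(1) + 6*(1)*conj(1)
  = (1) + (1) + (2) + (2) + (2) + (2) + (2) + (6) + (6)
  = 24.
Dividing by |G| = 24 gives 24/24 = 1, matching the row-orthogonality relation <chi_1, chi_1> = [chi_1 = chi_1].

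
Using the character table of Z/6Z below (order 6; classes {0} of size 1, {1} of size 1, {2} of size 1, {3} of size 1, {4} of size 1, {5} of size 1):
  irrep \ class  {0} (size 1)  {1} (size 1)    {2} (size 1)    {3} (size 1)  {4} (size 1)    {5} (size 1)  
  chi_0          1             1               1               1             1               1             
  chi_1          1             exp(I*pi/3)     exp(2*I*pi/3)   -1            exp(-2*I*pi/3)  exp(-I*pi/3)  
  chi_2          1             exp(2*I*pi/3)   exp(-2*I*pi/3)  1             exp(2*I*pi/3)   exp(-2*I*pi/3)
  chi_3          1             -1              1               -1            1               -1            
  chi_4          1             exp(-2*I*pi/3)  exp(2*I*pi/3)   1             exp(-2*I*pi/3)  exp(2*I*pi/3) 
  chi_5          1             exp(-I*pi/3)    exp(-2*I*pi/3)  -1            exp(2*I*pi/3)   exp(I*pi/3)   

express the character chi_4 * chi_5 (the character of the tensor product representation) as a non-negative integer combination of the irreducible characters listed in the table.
chi_4 tensor chi_5 = chi_3 (all other irreducibles have multiplicity 0).

Working: The character of a tensor product is the pointwise product (chi_4 * chi_5)(C) = chi_4(C) * chi_5(C):
  {0}: (1)*(1), {1}: (exp(-2*I*pi/3))*(exp(-I*pi/3)), {2}: (exp(2*I*pi/3))*(exp(-2*I*pi/3)), {3}: (1)*(-1), {4}: (exp(-2*I*pi/3))*(exp(2*I*pi/3)), {5}: (exp(2*I*pi/3))*(exp(I*pi/3))
so (chi_4 * chi_5) takes values
  {0} -> 1, {1} -> -1, {2} -> 1, {3} -> -1, {4} -> 1, {5} -> -1.
Now take the inner product of this character with each irreducible chi from the table, <chi_4*chi_5, chi> = (1/6) sum_C |C| (chi_4*chi_5)(C) conj(chi(C)):
  <chi_4*chi_5, chi_0> = (1/6)[1*(1)*conj(1) + 1*(-1)*conj(1) + 1*(1)*conj(1) + 1*(-1)*conj(1) + 1*(1)*conj(1) + 1*(-1)*conj(1)]
      = (1/6)[(1) + (-1) + (1) + (-1) + (1) + (-1)] = 0/6 = 0
  <chi_4*chi_5, chi_1> = (1/6)[1*(1)*conj(1) + 1*(-1)*conj(exp(I*pi/3)) + 1*(1)*conj(exp(2*I*pi/3)) + 1*(-1)*conj(-1) + 1*(1)*conj(exp(-2*I*pi/3)) + 1*(-1)*conj(exp(-I*pi/3))]
      = (1/6)[(1) + (-exp(-I*pi/3)) + (exp(-2*I*pi/3)) + (1) + (exp(2*I*pi/3)) + (-exp(I*pi/3))] = 0/6 = 0
  <chi_4*chi_5, chi_2> = (1/6)[1*(1)*conj(1) + 1*(-1)*conj(exp(2*I*pi/3)) + 1*(1)*conj(exp(-2*I*pi/3)) + 1*(-1)*conj(1) + 1*(1)*conj(exp(2*I*pi/3)) + 1*(-1)*conj(exp(-2*I*pi/3))]
      = (1/6)[(1) + (-exp(-2*I*pi/3)) + (exp(2*I*pi/3)) + (-1) + (exp(-2*I*pi/3)) + (-exp(2*I*pi/3))] = 0/6 = 0
  <chi_4*chi_5, chi_3> = (1/6)[1*(1)*conj(1) + 1*(-1)*conj(-1) + 1*(1)*conj(1) + 1*(-1)*conj(-1) + 1*(1)*conj(1) + 1*(-1)*conj(-1)]
      = (1/6)[(1) + (1) + (1) + (1) + (1) + (1)] = 6/6 = 1
  <chi_4*chi_5, chi_4> = (1/6)[1*(1)*conj(1) + 1*(-1)*conj(exp(-2*I*pi/3)) + 1*(1)*conj(exp(2*I*pi/3)) + 1*(-1)*conj(1) + 1*(1)*conj(exp(-2*I*pi/3)) + 1*(-1)*conj(exp(2*I*pi/3))]
      = (1/6)[(1) + (-exp(2*I*pi/3)) + (exp(-2*I*pi/3)) + (-1) + (exp(2*I*pi/3)) + (-exp(-2*I*pi/3))] = 0/6 = 0
  <chi_4*chi_5, chi_5> = (1/6)[1*(1)*conj(1) + 1*(-1)*conj(exp(-I*pi/3)) + 1*(1)*conj(exp(-2*I*pi/3)) + 1*(-1)*conj(-1) + 1*(1)*conj(exp(2*I*pi/3)) + 1*(-1)*conj(exp(I*pi/3))]
      = (1/6)[(1) + (-exp(I*pi/3)) + (exp(2*I*pi/3)) + (1) + (exp(-2*I*pi/3)) + (-exp(-I*pi/3))] = 0/6 = 0
(Exp terms are combined using exp(i*s)*conj(exp(i*t)) = exp(i*(s-t)), and sums of them are collapsed using the identity that for every m > 1 the m distinct m-th roots of unity sum to 0, e.g. 1 + exp(2*I*pi/3) + exp(-2*I*pi/3) = 0.)
Hence the multiplicities are chi_3: 1. Dimension check: dim(chi_4)*dim(chi_5) = 1*1 = 1 and sum (mult * dim) = 1*1 = 1.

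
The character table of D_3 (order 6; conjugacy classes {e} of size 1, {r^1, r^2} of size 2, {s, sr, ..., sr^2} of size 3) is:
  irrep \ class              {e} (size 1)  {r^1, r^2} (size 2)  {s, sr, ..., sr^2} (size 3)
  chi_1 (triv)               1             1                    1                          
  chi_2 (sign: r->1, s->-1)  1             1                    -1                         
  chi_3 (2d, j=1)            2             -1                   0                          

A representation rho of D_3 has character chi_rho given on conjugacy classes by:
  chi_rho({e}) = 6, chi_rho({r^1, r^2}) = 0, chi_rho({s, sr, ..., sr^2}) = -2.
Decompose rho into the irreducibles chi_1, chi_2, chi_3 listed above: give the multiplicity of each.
Multiplicities: chi_1: 0, chi_2: 2, chi_3: 2.

Use <chi_rho, chi> = (1/|G|) sum_C |C| * chi_rho(C) * conj(chi(C)) with |G| = 6 for each irreducible chi in the table:
  <chi_rho, chi_1> = (1/6)[1*(6)*conj(1) + 2*(0)*conj(1) + 3*(-2)*conj(1)]
      = (1/6)[(6) + (0) + (-6)] = 0/6 = 0
  <chi_rho, chi_2> = (1/6)[1*(6)*conj(1) + 2*(0)*conj(1) + 3*(-2)*conj(-1)]
      = (1/6)[(6) + (0) + (6)] = 12/6 = 2
  <chi_rho, chi_3> = (1/6)[1*(6)*conj(2) + 2*(0)*conj(-1) + 3*(-2)*conj(0)]
      = (1/6)[(12) + (0) + (0)] = 12/6 = 2
Dimension check: dim(rho) = sum (mult * dim) = 0*1 + 2*1 + 2*2 = 6 = chi_rho(e) = 6.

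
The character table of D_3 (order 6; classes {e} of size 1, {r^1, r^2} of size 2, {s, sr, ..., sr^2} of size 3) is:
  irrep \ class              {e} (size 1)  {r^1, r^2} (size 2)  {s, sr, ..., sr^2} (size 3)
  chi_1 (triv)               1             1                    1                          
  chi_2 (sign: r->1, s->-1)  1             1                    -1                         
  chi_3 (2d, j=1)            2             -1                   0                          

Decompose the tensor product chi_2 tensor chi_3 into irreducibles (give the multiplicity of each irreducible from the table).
chi_2 tensor chi_3 = chi_3 (all other irreducibles have multiplicity 0).

Derivation: The character of a tensor product is the pointwise product (chi_2 * chi_3)(C) = chi_2(C) * chi_3(C):
  {e}: (1)*(2), {r^1, r^2}: (1)*(-1), {s, sr, ..., sr^2}: (-1)*(0)
so (chi_2 * chi_3) takes values
  {e} -> 2, {r^1, r^2} -> -1, {s, sr, ..., sr^2} -> 0.
Now take the inner product of this character with each irreducible chi from the table, <chi_2*chi_3, chi> = (1/6) sum_C |C| (chi_2*chi_3)(C) conj(chi(C)):
  <chi_2*chi_3, chi_1> = (1/6)[1*(2)*conj(1) + 2*(-1)*conj(1) + 3*(0)*conj(1)]
      = (1/6)[(2) + (-2) + (0)] = 0/6 = 0
  <chi_2*chi_3, chi_2> = (1/6)[1*(2)*conj(1) + 2*(-1)*conj(1) + 3*(0)*conj(-1)]
      = (1/6)[(2) + (-2) + (0)] = 0/6 = 0
  <chi_2*chi_3, chi_3> = (1/6)[1*(2)*conj(2) + 2*(-1)*conj(-1) + 3*(0)*conj(0)]
      = (1/6)[(4) + (2) + (0)] = 6/6 = 1
Hence the multiplicities are chi_3: 1. Dimension check: dim(chi_2)*dim(chi_3) = 1*2 = 2 and sum (mult * dim) = 1*2 = 2.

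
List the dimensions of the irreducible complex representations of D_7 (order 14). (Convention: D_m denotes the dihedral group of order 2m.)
Dimensions: 1, 1, 2, 2, 2

Argument: There are 5 irreducibles (= number of conjugacy classes). Their dimensions d_i satisfy sum d_i^2 = |G| = 14: 1 + 1 + 4 + 4 + 4 = 14.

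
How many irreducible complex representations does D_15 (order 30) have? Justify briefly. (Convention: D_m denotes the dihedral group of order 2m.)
9

Working: The number of irreducible complex representations of a finite group equals its number of conjugacy classes. D_15 has 9 conjugacy classes ((n+3)/2 for n odd), so D_15 (order 30) has exactly 9 irreducible complex representations.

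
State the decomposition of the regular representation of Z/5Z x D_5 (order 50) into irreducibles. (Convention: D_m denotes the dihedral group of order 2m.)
Each irreducible V_i of dimension d_i appears with multiplicity d_i, i.e. rho_reg = (direct sum over all irreducibles V_i) d_i V_i. The irreducible dimensions for Z/5Z x D_5 are 1, 1, 1, 1, 1, 1, 1, 1, 1, 1, 2, 2, 2, 2, 2, 2, 2, 2, 2, 2: 10 irreducibles of dimension 1, each with multiplicity 1; 10 irreducibles of dimension 2, each with multiplicity 2. Total dimension 10*1*1 + 10*2*2 = 50 = |G|.

General theorem: in the regular representation of a finite group G, each irreducible appears with multiplicity equal to its dimension. Check: dim(rho_reg) = sum d_i^2 = 1 + 1 + 1 + 1 + 1 + 1 + 1 + 1 + 1 + 1 + 4 + 4 + 4 + 4 + 4 + 4 + 4 + 4 + 4 + 4 = 50 = |G|.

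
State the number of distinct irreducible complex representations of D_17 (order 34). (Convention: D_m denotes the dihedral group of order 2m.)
10

Details: The number of irreducible complex representations of a finite group equals its number of conjugacy classes. D_17 has 10 conjugacy classes ((n+3)/2 for n odd), so D_17 (order 34) has exactly 10 irreducible complex representations.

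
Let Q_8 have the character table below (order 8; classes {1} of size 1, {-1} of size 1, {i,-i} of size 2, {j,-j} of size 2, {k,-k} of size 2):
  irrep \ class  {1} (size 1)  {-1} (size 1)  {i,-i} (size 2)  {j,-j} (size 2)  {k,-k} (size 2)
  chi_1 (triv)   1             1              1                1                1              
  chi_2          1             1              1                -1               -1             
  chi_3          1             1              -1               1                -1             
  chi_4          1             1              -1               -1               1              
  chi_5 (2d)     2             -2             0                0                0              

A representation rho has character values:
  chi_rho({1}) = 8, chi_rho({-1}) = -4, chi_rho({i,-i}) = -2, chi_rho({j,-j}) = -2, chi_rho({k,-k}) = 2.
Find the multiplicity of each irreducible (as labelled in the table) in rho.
Multiplicities: chi_1: 0, chi_2: 0, chi_3: 0, chi_4: 2, chi_5: 3.

Argument: Use <chi_rho, chi> = (1/|G|) sum_C |C| * chi_rho(C) * conj(chi(C)) with |G| = 8 for each irreducible chi in the table:
  <chi_rho, chi_1> = (1/8)[1*(8)*conj(1) + 1*(-4)*conj(1) + 2*(-2)*conj(1) + 2*(-2)*conj(1) + 2*(2)*conj(1)]
      = (1/8)[(8) + (-4) + (-4) + (-4) + (4)] = 0/8 = 0
  <chi_rho, chi_2> = (1/8)[1*(8)*conj(1) + 1*(-4)*conj(1) + 2*(-2)*conj(1) + 2*(-2)*conj(-1) + 2*(2)*conj(-1)]
      = (1/8)[(8) + (-4) + (-4) + (4) + (-4)] = 0/8 = 0
  <chi_rho, chi_3> = (1/8)[1*(8)*conj(1) + 1*(-4)*conj(1) + 2*(-2)*conj(-1) + 2*(-2)*conj(1) + 2*(2)*conj(-1)]
      = (1/8)[(8) + (-4) + (4) + (-4) + (-4)] = 0/8 = 0
  <chi_rho, chi_4> = (1/8)[1*(8)*conj(1) + 1*(-4)*conj(1) + 2*(-2)*conj(-1) + 2*(-2)*conj(-1) + 2*(2)*conj(1)]
      = (1/8)[(8) + (-4) + (4) + (4) + (4)] = 16/8 = 2
  <chi_rho, chi_5> = (1/8)[1*(8)*conj(2) + 1*(-4)*conj(-2) + 2*(-2)*conj(0) + 2*(-2)*conj(0) + 2*(2)*conj(0)]
      = (1/8)[(16) + (8) + (0) + (0) + (0)] = 24/8 = 3
Dimension check: dim(rho) = sum (mult * dim) = 0*1 + 0*1 + 0*1 + 2*1 + 3*2 = 8 = chi_rho(e) = 8.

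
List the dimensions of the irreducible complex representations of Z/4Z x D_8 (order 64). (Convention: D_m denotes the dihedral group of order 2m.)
Dimensions: 1, 1, 1, 1, 1, 1, 1, 1, 1, 1, 1, 1, 1, 1, 1, 1, 2, 2, 2, 2, 2, 2, 2, 2, 2, 2, 2, 2

Reasoning: There are 28 irreducibles (= number of conjugacy classes). Their dimensions d_i satisfy sum d_i^2 = |G| = 64: 1 + 1 + 1 + 1 + 1 + 1 + 1 + 1 + 1 + 1 + 1 + 1 + 1 + 1 + 1 + 1 + 4 + 4 + 4 + 4 + 4 + 4 + 4 + 4 + 4 + 4 + 4 + 4 = 64. (For the product with Z/4Z: each of the 4 1-dim characters of Z/4Z tensors with each irrep of D_8, giving 4 copies of each D_8-dimension.)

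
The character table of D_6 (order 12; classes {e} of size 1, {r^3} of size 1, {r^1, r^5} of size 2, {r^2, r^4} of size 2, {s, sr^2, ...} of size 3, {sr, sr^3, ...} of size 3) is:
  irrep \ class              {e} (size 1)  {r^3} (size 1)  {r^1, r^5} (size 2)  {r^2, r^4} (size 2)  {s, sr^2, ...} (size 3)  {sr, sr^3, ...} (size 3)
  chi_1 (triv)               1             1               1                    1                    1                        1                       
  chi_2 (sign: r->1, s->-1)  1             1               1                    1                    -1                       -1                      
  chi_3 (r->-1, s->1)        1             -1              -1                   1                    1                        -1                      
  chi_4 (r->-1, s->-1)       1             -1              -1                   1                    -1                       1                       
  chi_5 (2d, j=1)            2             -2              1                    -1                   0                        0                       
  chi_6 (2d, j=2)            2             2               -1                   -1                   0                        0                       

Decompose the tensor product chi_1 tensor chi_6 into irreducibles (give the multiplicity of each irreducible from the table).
chi_1 tensor chi_6 = chi_6 (all other irreducibles have multiplicity 0).

Explanation: The character of a tensor product is the pointwise product (chi_1 * chi_6)(C) = chi_1(C) * chi_6(C):
  {e}: (1)*(2), {r^3}: (1)*(2), {r^1, r^5}: (1)*(-1), {r^2, r^4}: (1)*(-1), {s, sr^2, ...}: (1)*(0), {sr, sr^3, ...}: (1)*(0)
so (chi_1 * chi_6) takes values
  {e} -> 2, {r^3} -> 2, {r^1, r^5} -> -1, {r^2, r^4} -> -1, {s, sr^2, ...} -> 0, {sr, sr^3, ...} -> 0.
Now take the inner product of this character with each irreducible chi from the table, <chi_1*chi_6, chi> = (1/12) sum_C |C| (chi_1*chi_6)(C) conj(chi(C)):
  <chi_1*chi_6, chi_1> = (1/12)[1*(2)*conj(1) + 1*(2)*conj(1) + 2*(-1)*conj(1) + 2*(-1)*conj(1) + 3*(0)*conj(1) + 3*(0)*conj(1)]
      = (1/12)[(2) + (2) + (-2) + (-2) + (0) + (0)] = 0/12 = 0
  <chi_1*chi_6, chi_2> = (1/12)[1*(2)*conj(1) + 1*(2)*conj(1) + 2*(-1)*conj(1) + 2*(-1)*conj(1) + 3*(0)*conj(-1) + 3*(0)*conj(-1)]
      = (1/12)[(2) + (2) + (-2) + (-2) + (0) + (0)] = 0/12 = 0
  <chi_1*chi_6, chi_3> = (1/12)[1*(2)*conj(1) + 1*(2)*conj(-1) + 2*(-1)*conj(-1) + 2*(-1)*conj(1) + 3*(0)*conj(1) + 3*(0)*conj(-1)]
      = (1/12)[(2) + (-2) + (2) + (-2) + (0) + (0)] = 0/12 = 0
  <chi_1*chi_6, chi_4> = (1/12)[1*(2)*conj(1) + 1*(2)*conj(-1) + 2*(-1)*conj(-1) + 2*(-1)*conj(1) + 3*(0)*conj(-1) + 3*(0)*conj(1)]
      = (1/12)[(2) + (-2) + (2) + (-2) + (0) + (0)] = 0/12 = 0
  <chi_1*chi_6, chi_5> = (1/12)[1*(2)*conj(2) + 1*(2)*conj(-2) + 2*(-1)*conj(1) + 2*(-1)*conj(-1) + 3*(0)*conj(0) + 3*(0)*conj(0)]
      = (1/12)[(4) + (-4) + (-2) + (2) + (0) + (0)] = 0/12 = 0
  <chi_1*chi_6, chi_6> = (1/12)[1*(2)*conj(2) + 1*(2)*conj(2) + 2*(-1)*conj(-1) + 2*(-1)*conj(-1) + 3*(0)*conj(0) + 3*(0)*conj(0)]
      = (1/12)[(4) + (4) + (2) + (2) + (0) + (0)] = 12/12 = 1
Hence the multiplicities are chi_6: 1. Dimension check: dim(chi_1)*dim(chi_6) = 1*2 = 2 and sum (mult * dim) = 1*2 = 2.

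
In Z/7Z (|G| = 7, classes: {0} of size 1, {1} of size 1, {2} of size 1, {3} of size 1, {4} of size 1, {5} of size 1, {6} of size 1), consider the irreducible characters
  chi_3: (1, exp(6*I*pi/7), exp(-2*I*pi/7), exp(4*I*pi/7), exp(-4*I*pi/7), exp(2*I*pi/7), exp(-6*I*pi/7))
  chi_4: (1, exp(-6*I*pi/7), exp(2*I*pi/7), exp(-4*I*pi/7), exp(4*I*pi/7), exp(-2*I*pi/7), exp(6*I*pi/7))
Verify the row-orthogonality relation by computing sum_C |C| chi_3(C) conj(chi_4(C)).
Sum = 0; so <chi_3, chi_4> = 0 (distinct irreducibles are orthogonal).

Working: Compute term by term over conjugacy classes (|C| * chi_3(C) * conj(chi_4(C))):
  1*(1)*conj(1) + 1*(exp(6*I*pi/7))*conj(exp(-6*I*pi/7)) + 1*(exp(-2*I*pi/7))*conj(exp(2*I*pi/7)) + 1*(exp(4*I*pi/7))*conj(exp(-4*I*pi/7)) + 1*(exp(-4*I*pi/7))*conj(exp(4*I*pi/7)) + 1*(exp(2*I*pi/7))*conj(exp(-2*I*pi/7)) + 1*(exp(-6*I*pi/7))*conj(exp(6*I*pi/7))
  = (1) + (exp(-2*I*pi/7)) + (exp(-4*I*pi/7)) + (exp(-6*I*pi/7)) + (exp(6*I*pi/7)) + (exp(4*I*pi/7)) + (exp(2*I*pi/7))
  = 0.
(Exp terms are combined using exp(i*s)*conj(exp(i*t)) = exp(i*(s-t)), and sums of them are collapsed using the identity that for every m > 1 the m distinct m-th roots of unity sum to 0, e.g. 1 + exp(2*I*pi/3) + exp(-2*I*pi/3) = 0.)
Dividing by |G| = 7 gives 0/7 = 0, matching the row-orthogonality relation <chi_3, chi_4> = [chi_3 = chi_4].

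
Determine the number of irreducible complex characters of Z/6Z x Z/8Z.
48

Justification: The number of irreducible complex representations of a finite group equals its number of conjugacy classes. Z/6Z x Z/8Z is abelian of order 48, so every element is its own conjugacy class: 48 classes, so Z/6Z x Z/8Z (order 48) has exactly 48 irreducible complex representations.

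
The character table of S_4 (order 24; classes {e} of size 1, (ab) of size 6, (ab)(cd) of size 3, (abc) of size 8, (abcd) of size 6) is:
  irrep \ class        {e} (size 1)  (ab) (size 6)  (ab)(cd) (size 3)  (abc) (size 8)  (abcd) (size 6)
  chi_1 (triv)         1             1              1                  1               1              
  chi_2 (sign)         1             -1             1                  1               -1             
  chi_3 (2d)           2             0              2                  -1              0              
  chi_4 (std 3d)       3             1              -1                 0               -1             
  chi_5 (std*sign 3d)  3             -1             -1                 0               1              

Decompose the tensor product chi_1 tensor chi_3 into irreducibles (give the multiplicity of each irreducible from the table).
chi_1 tensor chi_3 = chi_3 (all other irreducibles have multiplicity 0).

Details: The character of a tensor product is the pointwise product (chi_1 * chi_3)(C) = chi_1(C) * chi_3(C):
  {e}: (1)*(2), (ab): (1)*(0), (ab)(cd): (1)*(2), (abc): (1)*(-1), (abcd): (1)*(0)
so (chi_1 * chi_3) takes values
  {e} -> 2, (ab) -> 0, (ab)(cd) -> 2, (abc) -> -1, (abcd) -> 0.
Now take the inner product of this character with each irreducible chi from the table, <chi_1*chi_3, chi> = (1/24) sum_C |C| (chi_1*chi_3)(C) conj(chi(C)):
  <chi_1*chi_3, chi_1> = (1/24)[1*(2)*conj(1) + 6*(0)*conj(1) + 3*(2)*conj(1) + 8*(-1)*conj(1) + 6*(0)*conj(1)]
      = (1/24)[(2) + (0) + (6) + (-8) + (0)] = 0/24 = 0
  <chi_1*chi_3, chi_2> = (1/24)[1*(2)*conj(1) + 6*(0)*conj(-1) + 3*(2)*conj(1) + 8*(-1)*conj(1) + 6*(0)*conj(-1)]
      = (1/24)[(2) + (0) + (6) + (-8) + (0)] = 0/24 = 0
  <chi_1*chi_3, chi_3> = (1/24)[1*(2)*conj(2) + 6*(0)*conj(0) + 3*(2)*conj(2) + 8*(-1)*conj(-1) + 6*(0)*conj(0)]
      = (1/24)[(4) + (0) + (12) + (8) + (0)] = 24/24 = 1
  <chi_1*chi_3, chi_4> = (1/24)[1*(2)*conj(3) + 6*(0)*conj(1) + 3*(2)*conj(-1) + 8*(-1)*conj(0) + 6*(0)*conj(-1)]
      = (1/24)[(6) + (0) + (-6) + (0) + (0)] = 0/24 = 0
  <chi_1*chi_3, chi_5> = (1/24)[1*(2)*conj(3) + 6*(0)*conj(-1) + 3*(2)*conj(-1) + 8*(-1)*conj(0) + 6*(0)*conj(1)]
      = (1/24)[(6) + (0) + (-6) + (0) + (0)] = 0/24 = 0
Hence the multiplicities are chi_3: 1. Dimension check: dim(chi_1)*dim(chi_3) = 1*2 = 2 and sum (mult * dim) = 1*2 = 2.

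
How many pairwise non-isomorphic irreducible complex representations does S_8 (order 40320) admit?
22

Derivation: The number of irreducible complex representations of a finite group equals its number of conjugacy classes. Conjugacy classes in S_8 correspond to cycle types, i.e. partitions of 8; there are p(8) = 22 of them, so S_8 (order 40320) has exactly 22 irreducible complex representations.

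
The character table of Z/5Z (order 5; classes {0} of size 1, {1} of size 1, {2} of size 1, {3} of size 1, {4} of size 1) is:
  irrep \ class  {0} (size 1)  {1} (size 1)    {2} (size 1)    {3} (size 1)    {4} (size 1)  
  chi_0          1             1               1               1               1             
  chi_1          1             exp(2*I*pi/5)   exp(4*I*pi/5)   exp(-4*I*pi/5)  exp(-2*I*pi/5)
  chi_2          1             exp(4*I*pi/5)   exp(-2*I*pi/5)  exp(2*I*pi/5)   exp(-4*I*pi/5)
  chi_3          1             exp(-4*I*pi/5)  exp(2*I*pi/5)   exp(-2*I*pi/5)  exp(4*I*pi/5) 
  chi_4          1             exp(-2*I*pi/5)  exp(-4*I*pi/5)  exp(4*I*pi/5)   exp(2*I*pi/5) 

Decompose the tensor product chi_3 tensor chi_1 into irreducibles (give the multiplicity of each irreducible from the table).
chi_3 tensor chi_1 = chi_4 (all other irreducibles have multiplicity 0).

Proof sketch: The character of a tensor product is the pointwise product (chi_3 * chi_1)(C) = chi_3(C) * chi_1(C):
  {0}: (1)*(1), {1}: (exp(-4*I*pi/5))*(exp(2*I*pi/5)), {2}: (exp(2*I*pi/5))*(exp(4*I*pi/5)), {3}: (exp(-2*I*pi/5))*(exp(-4*I*pi/5)), {4}: (exp(4*I*pi/5))*(exp(-2*I*pi/5))
so (chi_3 * chi_1) takes values
  {0} -> 1, {1} -> exp(-2*I*pi/5), {2} -> exp(-4*I*pi/5), {3} -> exp(4*I*pi/5), {4} -> exp(2*I*pi/5).
Now take the inner product of this character with each irreducible chi from the table, <chi_3*chi_1, chi> = (1/5) sum_C |C| (chi_3*chi_1)(C) conj(chi(C)):
  <chi_3*chi_1, chi_0> = (1/5)[1*(1)*conj(1) + 1*(exp(-2*I*pi/5))*conj(1) + 1*(exp(-4*I*pi/5))*conj(1) + 1*(exp(4*I*pi/5))*conj(1) + 1*(exp(2*I*pi/5))*conj(1)]
      = (1/5)[(1) + (exp(-2*I*pi/5)) + (exp(-4*I*pi/5)) + (exp(4*I*pi/5)) + (exp(2*I*pi/5))] = 0/5 = 0
  <chi_3*chi_1, chi_1> = (1/5)[1*(1)*conj(1) + 1*(exp(-2*I*pi/5))*conj(exp(2*I*pi/5)) + 1*(exp(-4*I*pi/5))*conj(exp(4*I*pi/5)) + 1*(exp(4*I*pi/5))*conj(exp(-4*I*pi/5)) + 1*(exp(2*I*pi/5))*conj(exp(-2*I*pi/5))]
      = (1/5)[(1) + (exp(-4*I*pi/5)) + (exp(2*I*pi/5)) + (exp(-2*I*pi/5)) + (exp(4*I*pi/5))] = 0/5 = 0
  <chi_3*chi_1, chi_2> = (1/5)[1*(1)*conj(1) + 1*(exp(-2*I*pi/5))*conj(exp(4*I*pi/5)) + 1*(exp(-4*I*pi/5))*conj(exp(-2*I*pi/5)) + 1*(exp(4*I*pi/5))*conj(exp(2*I*pi/5)) + 1*(exp(2*I*pi/5))*conj(exp(-4*I*pi/5))]
      = (1/5)[(1) + (exp(4*I*pi/5)) + (exp(-2*I*pi/5)) + (exp(2*I*pi/5)) + (exp(-4*I*pi/5))] = 0/5 = 0
  <chi_3*chi_1, chi_3> = (1/5)[1*(1)*conj(1) + 1*(exp(-2*I*pi/5))*conj(exp(-4*I*pi/5)) + 1*(exp(-4*I*pi/5))*conj(exp(2*I*pi/5)) + 1*(exp(4*I*pi/5))*conj(exp(-2*I*pi/5)) + 1*(exp(2*I*pi/5))*conj(exp(4*I*pi/5))]
      = (1/5)[(1) + (exp(2*I*pi/5)) + (exp(4*I*pi/5)) + (exp(-4*I*pi/5)) + (exp(-2*I*pi/5))] = 0/5 = 0
  <chi_3*chi_1, chi_4> = (1/5)[1*(1)*conj(1) + 1*(exp(-2*I*pi/5))*conj(exp(-2*I*pi/5)) + 1*(exp(-4*I*pi/5))*conj(exp(-4*I*pi/5)) + 1*(exp(4*I*pi/5))*conj(exp(4*I*pi/5)) + 1*(exp(2*I*pi/5))*conj(exp(2*I*pi/5))]
      = (1/5)[(1) + (1) + (1) + (1) + (1)] = 5/5 = 1
(Exp terms are combined using exp(i*s)*conj(exp(i*t)) = exp(i*(s-t)), and sums of them are collapsed using the identity that for every m > 1 the m distinct m-th roots of unity sum to 0, e.g. 1 + exp(2*I*pi/3) + exp(-2*I*pi/3) = 0.)
Hence the multiplicities are chi_4: 1. Dimension check: dim(chi_3)*dim(chi_1) = 1*1 = 1 and sum (mult * dim) = 1*1 = 1.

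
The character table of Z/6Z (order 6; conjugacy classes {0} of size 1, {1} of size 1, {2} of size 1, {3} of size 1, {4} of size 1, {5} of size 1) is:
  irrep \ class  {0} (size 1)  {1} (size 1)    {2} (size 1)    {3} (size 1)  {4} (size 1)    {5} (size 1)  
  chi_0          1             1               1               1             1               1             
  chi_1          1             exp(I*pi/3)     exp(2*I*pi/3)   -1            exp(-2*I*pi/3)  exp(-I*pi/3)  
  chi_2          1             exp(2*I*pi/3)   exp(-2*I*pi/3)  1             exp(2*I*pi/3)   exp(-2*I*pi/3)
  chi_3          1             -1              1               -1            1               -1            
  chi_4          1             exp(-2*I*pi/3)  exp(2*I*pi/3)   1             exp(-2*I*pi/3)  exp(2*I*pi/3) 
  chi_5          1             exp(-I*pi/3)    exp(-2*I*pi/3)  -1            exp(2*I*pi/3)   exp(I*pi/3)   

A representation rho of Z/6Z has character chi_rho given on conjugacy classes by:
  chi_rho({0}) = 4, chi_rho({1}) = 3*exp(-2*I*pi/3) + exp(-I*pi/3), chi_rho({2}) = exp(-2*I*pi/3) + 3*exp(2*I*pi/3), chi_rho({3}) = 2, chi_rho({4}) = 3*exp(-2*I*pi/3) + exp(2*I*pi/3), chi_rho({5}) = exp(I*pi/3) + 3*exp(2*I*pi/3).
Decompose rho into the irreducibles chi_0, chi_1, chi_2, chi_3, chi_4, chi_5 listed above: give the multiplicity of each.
Multiplicities: chi_0: 0, chi_1: 0, chi_2: 0, chi_3: 0, chi_4: 3, chi_5: 1.

Working: Use <chi_rho, chi> = (1/|G|) sum_C |C| * chi_rho(C) * conj(chi(C)) with |G| = 6 for each irreducible chi in the table:
  <chi_rho, chi_0> = (1/6)[1*(4)*conj(1) + 1*(3*exp(-2*I*pi/3) + exp(-I*pi/3))*conj(1) + 1*(exp(-2*I*pi/3) + 3*exp(2*I*pi/3))*conj(1) + 1*(2)*conj(1) + 1*(3*exp(-2*I*pi/3) + exp(2*I*pi/3))*conj(1) + 1*(exp(I*pi/3) + 3*exp(2*I*pi/3))*conj(1)]
      = (1/6)[(4) + (3*exp(-2*I*pi/3) + exp(-I*pi/3)) + (exp(-2*I*pi/3) + 3*exp(2*I*pi/3)) + (2) + (3*exp(-2*I*pi/3) + exp(2*I*pi/3)) + (exp(I*pi/3) + 3*exp(2*I*pi/3))] = 0/6 = 0
  <chi_rho, chi_1> = (1/6)[1*(4)*conj(1) + 1*(3*exp(-2*I*pi/3) + exp(-I*pi/3))*conj(exp(I*pi/3)) + 1*(exp(-2*I*pi/3) + 3*exp(2*I*pi/3))*conj(exp(2*I*pi/3)) + 1*(2)*conj(-1) + 1*(3*exp(-2*I*pi/3) + exp(2*I*pi/3))*conj(exp(-2*I*pi/3)) + 1*(exp(I*pi/3) + 3*exp(2*I*pi/3))*conj(exp(-I*pi/3))]
      = (1/6)[(4) + (-3 + exp(-2*I*pi/3)) + (3 + exp(2*I*pi/3)) + (-2) + (3 + exp(-2*I*pi/3)) + (-3 + exp(2*I*pi/3))] = 0/6 = 0
  <chi_rho, chi_2> = (1/6)[1*(4)*conj(1) + 1*(3*exp(-2*I*pi/3) + exp(-I*pi/3))*conj(exp(2*I*pi/3)) + 1*(exp(-2*I*pi/3) + 3*exp(2*I*pi/3))*conj(exp(-2*I*pi/3)) + 1*(2)*conj(1) + 1*(3*exp(-2*I*pi/3) + exp(2*I*pi/3))*conj(exp(2*I*pi/3)) + 1*(exp(I*pi/3) + 3*exp(2*I*pi/3))*conj(exp(-2*I*pi/3))]
      = (1/6)[(4) + (-1 + 3*exp(2*I*pi/3)) + (1 + 3*exp(-2*I*pi/3)) + (2) + (1 + 3*exp(2*I*pi/3)) + (-1 + 3*exp(-2*I*pi/3))] = 0/6 = 0
  <chi_rho, chi_3> = (1/6)[1*(4)*conj(1) + 1*(3*exp(-2*I*pi/3) + exp(-I*pi/3))*conj(-1) + 1*(exp(-2*I*pi/3) + 3*exp(2*I*pi/3))*conj(1) + 1*(2)*conj(-1) + 1*(3*exp(-2*I*pi/3) + exp(2*I*pi/3))*conj(1) + 1*(exp(I*pi/3) + 3*exp(2*I*pi/3))*conj(-1)]
      = (1/6)[(4) + (-exp(-I*pi/3) - 3*exp(-2*I*pi/3)) + (exp(-2*I*pi/3) + 3*exp(2*I*pi/3)) + (-2) + (3*exp(-2*I*pi/3) + exp(2*I*pi/3)) + (-3*exp(2*I*pi/3) - exp(I*pi/3))] = 0/6 = 0
  <chi_rho, chi_4> = (1/6)[1*(4)*conj(1) + 1*(3*exp(-2*I*pi/3) + exp(-I*pi/3))*conj(exp(-2*I*pi/3)) + 1*(exp(-2*I*pi/3) + 3*exp(2*I*pi/3))*conj(exp(2*I*pi/3)) + 1*(2)*conj(1) + 1*(3*exp(-2*I*pi/3) + exp(2*I*pi/3))*conj(exp(-2*I*pi/3)) + 1*(exp(I*pi/3) + 3*exp(2*I*pi/3))*conj(exp(2*I*pi/3))]
      = (1/6)[(4) + (3 + exp(I*pi/3)) + (3 + exp(2*I*pi/3)) + (2) + (3 + exp(-2*I*pi/3)) + (3 + exp(-I*pi/3))] = 18/6 = 3
  <chi_rho, chi_5> = (1/6)[1*(4)*conj(1) + 1*(3*exp(-2*I*pi/3) + exp(-I*pi/3))*conj(exp(-I*pi/3)) + 1*(exp(-2*I*pi/3) + 3*exp(2*I*pi/3))*conj(exp(-2*I*pi/3)) + 1*(2)*conj(-1) + 1*(3*exp(-2*I*pi/3) + exp(2*I*pi/3))*conj(exp(2*I*pi/3)) + 1*(exp(I*pi/3) + 3*exp(2*I*pi/3))*conj(exp(I*pi/3))]
      = (1/6)[(4) + (1 + 3*exp(-I*pi/3)) + (1 + 3*exp(-2*I*pi/3)) + (-2) + (1 + 3*exp(2*I*pi/3)) + (1 + 3*exp(I*pi/3))] = 6/6 = 1
(Exp terms are combined using exp(i*s)*conj(exp(i*t)) = exp(i*(s-t)), and sums of them are collapsed using the identity that for every m > 1 the m distinct m-th roots of unity sum to 0, e.g. 1 + exp(2*I*pi/3) + exp(-2*I*pi/3) = 0.)
Dimension check: dim(rho) = sum (mult * dim) = 0*1 + 0*1 + 0*1 + 0*1 + 3*1 + 1*1 = 4 = chi_rho(e) = 4.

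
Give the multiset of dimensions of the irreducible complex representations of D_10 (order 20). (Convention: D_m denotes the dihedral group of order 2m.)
Dimensions: 1, 1, 1, 1, 2, 2, 2, 2

Explanation: There are 8 irreducibles (= number of conjugacy classes). Their dimensions d_i satisfy sum d_i^2 = |G| = 20: 1 + 1 + 1 + 1 + 4 + 4 + 4 + 4 = 20.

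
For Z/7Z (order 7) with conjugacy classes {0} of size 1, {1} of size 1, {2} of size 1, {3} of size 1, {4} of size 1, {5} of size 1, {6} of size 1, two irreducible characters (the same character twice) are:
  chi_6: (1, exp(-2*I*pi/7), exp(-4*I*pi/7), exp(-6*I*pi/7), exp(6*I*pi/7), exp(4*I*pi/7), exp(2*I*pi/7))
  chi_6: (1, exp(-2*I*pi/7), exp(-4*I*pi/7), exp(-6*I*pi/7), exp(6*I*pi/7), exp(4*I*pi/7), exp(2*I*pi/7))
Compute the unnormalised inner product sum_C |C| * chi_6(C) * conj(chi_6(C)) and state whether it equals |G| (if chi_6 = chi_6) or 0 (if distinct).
Sum = 7 = |G| = 7; so <chi_6, chi_6> = 1 (norm-1 confirms irreducibility).

Justification: Compute term by term over conjugacy classes (|C| * chi_6(C) * conj(chi_6(C))):
  1*(1)*conj(1) + 1*(exp(-2*I*pi/7))*conj(exp(-2*I*pi/7)) + 1*(exp(-4*I*pi/7))*conj(exp(-4*I*pi/7)) + 1*(exp(-6*I*pi/7))*conj(exp(-6*I*pi/7)) + 1*(exp(6*I*pi/7))*conj(exp(6*I*pi/7)) + 1*(exp(4*I*pi/7))*conj(exp(4*I*pi/7)) + 1*(exp(2*I*pi/7))*conj(exp(2*I*pi/7))
  = (1) + (1) + (1) + (1) + (1) + (1) + (1)
  = 7.
(Exp terms are combined using exp(i*s)*conj(exp(i*t)) = exp(i*(s-t)), and sums of them are collapsed using the identity that for every m > 1 the m distinct m-th roots of unity sum to 0, e.g. 1 + exp(2*I*pi/3) + exp(-2*I*pi/3) = 0.)
Dividing by |G| = 7 gives 7/7 = 1, matching the row-orthogonality relation <chi_6, chi_6> = [chi_6 = chi_6].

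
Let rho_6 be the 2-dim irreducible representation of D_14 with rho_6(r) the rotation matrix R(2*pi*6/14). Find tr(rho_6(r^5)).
chi_{rho_6}(r^5) = 2*cos(2*pi*6*5/14) = 2*cos(30*pi/7)

Derivation: rho_6(r^5) is rotation by angle 2*pi*6*5/14, whose trace is 2*cos(2*pi*6*5/14) = 2*cos(30*pi/7).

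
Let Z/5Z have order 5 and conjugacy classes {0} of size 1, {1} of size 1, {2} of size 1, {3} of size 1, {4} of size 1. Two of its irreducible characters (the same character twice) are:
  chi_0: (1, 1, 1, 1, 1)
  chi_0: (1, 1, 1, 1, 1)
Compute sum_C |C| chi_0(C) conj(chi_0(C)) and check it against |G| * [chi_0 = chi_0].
Sum = 5 = |G| = 5; so <chi_0, chi_0> = 1 (norm-1 confirms irreducibility).

Why: Compute term by term over conjugacy classes (|C| * chi_0(C) * conj(chi_0(C))):
  1*(1)*conj(1) + 1*(1)*conj(1) + 1*(1)*conj(1) + 1*(1)*conj(1) + 1*(1)*conj(1)
  = (1) + (1) + (1) + (1) + (1)
  = 5.
(Exp terms are combined using exp(i*s)*conj(exp(i*t)) = exp(i*(s-t)), and sums of them are collapsed using the identity that for every m > 1 the m distinct m-th roots of unity sum to 0, e.g. 1 + exp(2*I*pi/3) + exp(-2*I*pi/3) = 0.)
Dividing by |G| = 5 gives 5/5 = 1, matching the row-orthogonality relation <chi_0, chi_0> = [chi_0 = chi_0].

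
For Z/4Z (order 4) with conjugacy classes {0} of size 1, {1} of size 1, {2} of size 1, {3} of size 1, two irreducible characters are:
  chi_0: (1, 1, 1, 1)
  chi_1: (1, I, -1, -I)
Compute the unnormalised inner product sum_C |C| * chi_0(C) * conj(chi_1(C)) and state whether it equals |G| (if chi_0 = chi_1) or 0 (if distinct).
Sum = 0; so <chi_0, chi_1> = 0 (distinct irreducibles are orthogonal).

Solution. Compute term by term over conjugacy classes (|C| * chi_0(C) * conj(chi_1(C))):
  1*(1)*conj(1) + 1*(1)*conj(I) + 1*(1)*conj(-1) + 1*(1)*conj(-I)
  = (1) + (-I) + (-1) + (I)
  = 0.
(Exp terms are combined using exp(i*s)*conj(exp(i*t)) = exp(i*(s-t)), and sums of them are collapsed using the identity that for every m > 1 the m distinct m-th roots of unity sum to 0, e.g. 1 + exp(2*I*pi/3) + exp(-2*I*pi/3) = 0.)
Dividing by |G| = 4 gives 0/4 = 0, matching the row-orthogonality relation <chi_0, chi_1> = [chi_0 = chi_1].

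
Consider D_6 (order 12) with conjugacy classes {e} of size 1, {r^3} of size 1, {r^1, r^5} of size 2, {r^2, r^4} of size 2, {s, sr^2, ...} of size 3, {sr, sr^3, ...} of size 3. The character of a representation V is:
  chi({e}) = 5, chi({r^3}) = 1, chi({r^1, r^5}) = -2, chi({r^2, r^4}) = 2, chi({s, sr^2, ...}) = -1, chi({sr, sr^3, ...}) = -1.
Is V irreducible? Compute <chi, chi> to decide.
Not irreducible (reducible): <chi, chi> = 4 > 1.

Why: <chi, chi> = (1/|G|) sum_C |C| * |chi(C)|^2 = (1/12)[1*|5|^2 + 1*|1|^2 + 2*|-2|^2 + 2*|2|^2 + 3*|-1|^2 + 3*|-1|^2]
  = (1/12)[(25) + (1) + (8) + (8) + (3) + (3)] = 48/12 = 4.
A character is irreducible iff <chi, chi> = 1, so this representation is reducible.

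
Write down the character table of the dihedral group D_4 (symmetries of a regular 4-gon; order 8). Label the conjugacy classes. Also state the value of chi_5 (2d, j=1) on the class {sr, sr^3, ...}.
Conjugacy classes: {e} of size 1, {r^2} of size 1, {r^1, r^3} of size 2, {s, sr^2, ...} of size 2, {sr, sr^3, ...} of size 2.
Character table:
  irrep \ class              {e} (size 1)  {r^2} (size 1)  {r^1, r^3} (size 2)  {s, sr^2, ...} (size 2)  {sr, sr^3, ...} (size 2)
  chi_1 (triv)               1             1               1                    1                        1                       
  chi_2 (sign: r->1, s->-1)  1             1               1                    -1                       -1                      
  chi_3 (r->-1, s->1)        1             1               -1                   1                        -1                      
  chi_4 (r->-1, s->-1)       1             1               -1                   -1                       1                       
  chi_5 (2d, j=1)            2             -2              0                    0                        0                       

Spot check: chi_5 (2d, j=1) on {sr, sr^3, ...} = 0.

Why: D_4 has order 2*4 = 8 with 5 conjugacy classes, hence 5 irreducibles. Sum of squared dims 1 + 1 + 1 + 1 + 4 = 8 = |G|. Linear characters come from the abelianisation; the 2-dimensional irreps have character r^k -> 2*cos(2*pi*j*k/4), reflections -> 0.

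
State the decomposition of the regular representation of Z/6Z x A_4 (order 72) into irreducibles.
Each irreducible V_i of dimension d_i appears with multiplicity d_i, i.e. rho_reg = (direct sum over all irreducibles V_i) d_i V_i. The irreducible dimensions for Z/6Z x A_4 are 1, 1, 1, 1, 1, 1, 1, 1, 1, 1, 1, 1, 1, 1, 1, 1, 1, 1, 3, 3, 3, 3, 3, 3: 18 irreducibles of dimension 1, each with multiplicity 1; 6 irreducibles of dimension 3, each with multiplicity 3. Total dimension 18*1*1 + 6*3*3 = 72 = |G|.

Proof sketch: General theorem: in the regular representation of a finite group G, each irreducible appears with multiplicity equal to its dimension. Check: dim(rho_reg) = sum d_i^2 = 1 + 1 + 1 + 1 + 1 + 1 + 1 + 1 + 1 + 1 + 1 + 1 + 1 + 1 + 1 + 1 + 1 + 1 + 9 + 9 + 9 + 9 + 9 + 9 = 72 = |G|.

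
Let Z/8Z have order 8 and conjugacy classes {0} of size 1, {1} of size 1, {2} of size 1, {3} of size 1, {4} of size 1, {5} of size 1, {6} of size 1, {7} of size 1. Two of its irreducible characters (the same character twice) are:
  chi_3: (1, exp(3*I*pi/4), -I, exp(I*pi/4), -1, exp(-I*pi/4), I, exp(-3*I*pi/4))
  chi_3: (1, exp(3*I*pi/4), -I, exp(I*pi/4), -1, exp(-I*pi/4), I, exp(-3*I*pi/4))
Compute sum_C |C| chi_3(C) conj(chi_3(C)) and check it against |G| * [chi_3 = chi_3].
Sum = 8 = |G| = 8; so <chi_3, chi_3> = 1 (norm-1 confirms irreducibility).

Argument: Compute term by term over conjugacy classes (|C| * chi_3(C) * conj(chi_3(C))):
  1*(1)*conj(1) + 1*(exp(3*I*pi/4))*conj(exp(3*I*pi/4)) + 1*(-I)*conj(-I) + 1*(exp(I*pi/4))*conj(exp(I*pi/4)) + 1*(-1)*conj(-1) + 1*(exp(-I*pi/4))*conj(exp(-I*pi/4)) + 1*(I)*conj(I) + 1*(exp(-3*I*pi/4))*conj(exp(-3*I*pi/4))
  = (1) + (1) + (1) + (1) + (1) + (1) + (1) + (1)
  = 8.
(Exp terms are combined using exp(i*s)*conj(exp(i*t)) = exp(i*(s-t)), and sums of them are collapsed using the identity that for every m > 1 the m distinct m-th roots of unity sum to 0, e.g. 1 + exp(2*I*pi/3) + exp(-2*I*pi/3) = 0.)
Dividing by |G| = 8 gives 8/8 = 1, matching the row-orthogonality relation <chi_3, chi_3> = [chi_3 = chi_3].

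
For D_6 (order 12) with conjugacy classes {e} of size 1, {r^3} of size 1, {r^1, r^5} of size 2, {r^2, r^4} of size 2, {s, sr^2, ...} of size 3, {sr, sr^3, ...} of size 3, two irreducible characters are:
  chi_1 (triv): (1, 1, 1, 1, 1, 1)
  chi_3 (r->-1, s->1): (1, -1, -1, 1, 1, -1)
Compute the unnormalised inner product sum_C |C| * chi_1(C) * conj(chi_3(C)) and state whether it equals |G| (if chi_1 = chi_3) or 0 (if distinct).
Sum = 0; so <chi_1, chi_3> = 0 (distinct irreducibles are orthogonal).

Justification: Compute term by term over conjugacy classes (|C| * chi_1(C) * conj(chi_3(C))):
  1*(1)*conj(1) + 1*(1)*conj(-1) + 2*(1)*conj(-1) + 2*(1)*conj(1) + 3*(1)*conj(1) + 3*(1)*conj(-1)
  = (1) + (-1) + (-2) + (2) + (3) + (-3)
  = 0.
Dividing by |G| = 12 gives 0/12 = 0, matching the row-orthogonality relation <chi_1, chi_3> = [chi_1 = chi_3].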